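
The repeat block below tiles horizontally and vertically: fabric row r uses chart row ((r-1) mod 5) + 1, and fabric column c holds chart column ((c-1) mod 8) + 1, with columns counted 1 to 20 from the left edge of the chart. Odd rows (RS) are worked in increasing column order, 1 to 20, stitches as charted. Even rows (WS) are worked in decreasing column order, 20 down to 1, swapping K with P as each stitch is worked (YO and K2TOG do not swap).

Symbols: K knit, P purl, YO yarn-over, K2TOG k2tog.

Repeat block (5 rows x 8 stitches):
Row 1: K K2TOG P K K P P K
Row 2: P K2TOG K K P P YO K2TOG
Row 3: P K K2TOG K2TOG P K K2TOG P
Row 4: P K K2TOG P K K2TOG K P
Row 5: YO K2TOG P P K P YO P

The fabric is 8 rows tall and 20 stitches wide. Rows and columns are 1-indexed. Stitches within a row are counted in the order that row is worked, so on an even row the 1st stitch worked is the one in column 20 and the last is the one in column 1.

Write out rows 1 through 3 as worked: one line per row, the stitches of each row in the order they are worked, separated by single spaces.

Rows as worked:
K K2TOG P K K P P K K K2TOG P K K P P K K K2TOG P K
P P K2TOG K K2TOG YO K K P P K2TOG K K2TOG YO K K P P K2TOG K
P K K2TOG K2TOG P K K2TOG P P K K2TOG K2TOG P K K2TOG P P K K2TOG K2TOG

Derivation:
Row 1: chart row 1, RS - tile across columns 1-20 and work as-is.
Row 2: chart row 2, WS - tiled (columns 1-20): P K2TOG K K P P YO K2TOG P K2TOG K K P P YO K2TOG P K2TOG K K; work from column 20 back to 1 with K<->P swapped.
Row 3: chart row 3, RS - tile across columns 1-20 and work as-is.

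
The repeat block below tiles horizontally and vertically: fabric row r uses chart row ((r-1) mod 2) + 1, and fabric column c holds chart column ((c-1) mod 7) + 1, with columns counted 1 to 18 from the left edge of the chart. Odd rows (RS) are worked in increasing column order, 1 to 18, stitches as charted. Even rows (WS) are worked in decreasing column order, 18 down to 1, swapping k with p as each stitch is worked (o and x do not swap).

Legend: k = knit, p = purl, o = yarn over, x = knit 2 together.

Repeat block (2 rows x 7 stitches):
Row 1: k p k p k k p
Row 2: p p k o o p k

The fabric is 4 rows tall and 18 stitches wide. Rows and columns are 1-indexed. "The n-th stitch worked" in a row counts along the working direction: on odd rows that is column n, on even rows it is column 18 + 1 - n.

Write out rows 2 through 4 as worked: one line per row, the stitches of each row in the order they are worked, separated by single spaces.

Row 2: chart row 2, WS - tiled (columns 1-18): p p k o o p k p p k o o p k p p k o; work from column 18 back to 1 with k<->p swapped.
Row 3: chart row 1, RS - tile across columns 1-18 and work as-is.
Row 4: chart row 2, WS - tiled (columns 1-18): p p k o o p k p p k o o p k p p k o; work from column 18 back to 1 with k<->p swapped.

== ROWS AS WORKED ==
o p k k p k o o p k k p k o o p k k
k p k p k k p k p k p k k p k p k p
o p k k p k o o p k k p k o o p k k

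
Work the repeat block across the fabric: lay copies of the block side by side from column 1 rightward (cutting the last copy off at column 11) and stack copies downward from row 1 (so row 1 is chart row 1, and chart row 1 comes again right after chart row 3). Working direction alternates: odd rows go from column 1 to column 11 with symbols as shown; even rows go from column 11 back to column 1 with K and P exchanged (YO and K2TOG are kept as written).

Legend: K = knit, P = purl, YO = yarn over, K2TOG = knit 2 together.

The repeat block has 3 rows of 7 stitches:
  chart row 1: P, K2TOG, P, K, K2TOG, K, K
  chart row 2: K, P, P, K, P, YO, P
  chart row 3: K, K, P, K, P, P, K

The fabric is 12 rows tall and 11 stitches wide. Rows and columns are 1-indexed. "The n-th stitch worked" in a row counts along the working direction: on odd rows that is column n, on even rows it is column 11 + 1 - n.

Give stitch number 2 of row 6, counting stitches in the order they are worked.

Result:
K

Derivation:
Row 6 uses chart row ((6-1) mod 3)+1 = 3. Row 6 is even, so WS.
Chart row 3 tiled across columns 1-11: K K P K P P K K K P K
WS: work from column 11 back to column 1 (reverse the tiled row), swapping K<->P (YO and K2TOG unchanged).
Row 6 as worked: P K P P P K K P K P P
Counting 2 along the worked row gives K.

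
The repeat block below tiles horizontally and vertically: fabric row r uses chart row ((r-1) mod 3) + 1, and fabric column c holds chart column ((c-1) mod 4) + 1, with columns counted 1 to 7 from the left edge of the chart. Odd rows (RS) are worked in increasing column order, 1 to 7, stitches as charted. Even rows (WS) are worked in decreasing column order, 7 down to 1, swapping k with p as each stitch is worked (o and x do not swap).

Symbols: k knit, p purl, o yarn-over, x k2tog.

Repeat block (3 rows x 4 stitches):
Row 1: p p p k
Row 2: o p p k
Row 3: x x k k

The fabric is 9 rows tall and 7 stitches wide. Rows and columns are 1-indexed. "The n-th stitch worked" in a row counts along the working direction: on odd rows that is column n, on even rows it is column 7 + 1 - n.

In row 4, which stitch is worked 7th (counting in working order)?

Row 4: (4-1) mod 3 = 0, so use chart row 1. Even row -> WS.
Chart row 1 tiled across columns 1-7: p p p k p p p
WS: work from column 7 back to column 1 (reverse the tiled row), swapping k<->p (o and x unchanged).
Row 4 as worked: k k k p k k k
Counting 7 along the worked row gives k.

== STITCH ==
k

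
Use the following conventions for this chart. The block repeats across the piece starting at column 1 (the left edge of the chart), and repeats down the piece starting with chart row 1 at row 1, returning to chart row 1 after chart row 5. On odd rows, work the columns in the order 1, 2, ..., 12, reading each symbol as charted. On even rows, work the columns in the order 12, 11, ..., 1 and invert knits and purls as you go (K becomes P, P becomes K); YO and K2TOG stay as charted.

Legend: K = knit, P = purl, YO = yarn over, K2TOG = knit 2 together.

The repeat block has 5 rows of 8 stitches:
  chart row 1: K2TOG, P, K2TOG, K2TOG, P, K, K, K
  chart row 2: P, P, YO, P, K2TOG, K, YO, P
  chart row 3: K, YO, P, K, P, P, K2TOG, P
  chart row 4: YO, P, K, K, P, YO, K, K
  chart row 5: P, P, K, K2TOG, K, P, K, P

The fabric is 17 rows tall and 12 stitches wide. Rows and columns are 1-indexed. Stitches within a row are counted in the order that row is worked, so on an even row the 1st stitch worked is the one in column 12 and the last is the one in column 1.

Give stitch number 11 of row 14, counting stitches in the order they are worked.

Row 14 uses chart row ((14-1) mod 5)+1 = 4. Row 14 is even, so WS.
Chart row 4 tiled across columns 1-12: YO P K K P YO K K YO P K K
WS row: flip the tiled sequence (start at column 12) and apply K<->P; YO and K2TOG stay.
Row 14 as worked: P P K YO P P YO K P P K YO
Counting 11 along the worked row gives K.

== STITCH ==
K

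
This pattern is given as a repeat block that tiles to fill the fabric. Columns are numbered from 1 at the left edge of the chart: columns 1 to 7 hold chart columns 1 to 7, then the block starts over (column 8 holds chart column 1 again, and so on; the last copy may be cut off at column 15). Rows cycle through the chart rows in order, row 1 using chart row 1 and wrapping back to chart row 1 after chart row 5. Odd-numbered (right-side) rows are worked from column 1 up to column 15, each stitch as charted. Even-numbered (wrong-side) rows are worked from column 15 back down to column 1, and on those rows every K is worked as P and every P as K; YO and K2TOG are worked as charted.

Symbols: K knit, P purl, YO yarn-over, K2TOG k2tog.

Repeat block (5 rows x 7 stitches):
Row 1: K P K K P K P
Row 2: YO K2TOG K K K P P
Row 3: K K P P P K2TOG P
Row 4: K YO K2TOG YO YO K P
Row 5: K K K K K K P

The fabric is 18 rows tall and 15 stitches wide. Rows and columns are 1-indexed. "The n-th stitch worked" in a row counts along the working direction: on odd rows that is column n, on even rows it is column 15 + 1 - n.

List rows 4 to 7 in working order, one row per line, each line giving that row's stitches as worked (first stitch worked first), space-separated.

Row 4: chart row 4, WS - tiled (columns 1-15): K YO K2TOG YO YO K P K YO K2TOG YO YO K P K; work from column 15 back to 1 with K<->P swapped.
Row 5: chart row 5, RS - tile across columns 1-15 and work as-is.
Row 6: chart row 1, WS - tiled (columns 1-15): K P K K P K P K P K K P K P K; work from column 15 back to 1 with K<->P swapped.
Row 7: chart row 2, RS - tile across columns 1-15 and work as-is.

Rows as worked:
P K P YO YO K2TOG YO P K P YO YO K2TOG YO P
K K K K K K P K K K K K K P K
P K P K P P K P K P K P P K P
YO K2TOG K K K P P YO K2TOG K K K P P YO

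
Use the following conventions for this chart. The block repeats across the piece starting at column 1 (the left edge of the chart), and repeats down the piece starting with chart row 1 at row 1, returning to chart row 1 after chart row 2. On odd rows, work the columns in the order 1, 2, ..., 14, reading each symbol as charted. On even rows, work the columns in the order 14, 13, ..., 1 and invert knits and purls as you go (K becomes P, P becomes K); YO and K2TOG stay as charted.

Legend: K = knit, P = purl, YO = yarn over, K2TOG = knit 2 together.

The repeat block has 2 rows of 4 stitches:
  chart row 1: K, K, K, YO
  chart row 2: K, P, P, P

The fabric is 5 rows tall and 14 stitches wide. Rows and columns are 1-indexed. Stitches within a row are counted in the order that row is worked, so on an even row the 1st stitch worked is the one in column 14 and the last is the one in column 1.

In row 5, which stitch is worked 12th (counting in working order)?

== STITCH ==
YO

Derivation:
Row 5 uses chart row ((5-1) mod 2)+1 = 1. Row 5 is odd, so RS.
Chart row 1 tiled across columns 1-14: K K K YO K K K YO K K K YO K K
Right side: take the tiled row as-is (worked left to right from column 1).
Counting 12 along the worked row gives YO.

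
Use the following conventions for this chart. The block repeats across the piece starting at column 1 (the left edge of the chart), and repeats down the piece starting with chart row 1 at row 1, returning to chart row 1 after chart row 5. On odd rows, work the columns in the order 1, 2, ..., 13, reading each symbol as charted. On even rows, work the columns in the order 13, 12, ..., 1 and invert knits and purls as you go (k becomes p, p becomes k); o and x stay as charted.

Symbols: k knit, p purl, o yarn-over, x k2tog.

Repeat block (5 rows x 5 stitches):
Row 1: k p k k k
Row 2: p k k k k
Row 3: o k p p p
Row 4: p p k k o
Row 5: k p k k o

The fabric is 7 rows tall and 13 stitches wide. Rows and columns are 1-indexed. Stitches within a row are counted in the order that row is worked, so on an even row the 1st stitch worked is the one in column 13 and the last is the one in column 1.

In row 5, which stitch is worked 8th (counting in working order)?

Row 5 uses chart row ((5-1) mod 5)+1 = 5. Row 5 is odd, so RS.
Chart row 5 tiled across columns 1-13: k p k k o k p k k o k p k
Right side: take the tiled row as-is (worked left to right from column 1).
Counting 8 along the worked row gives k.

== STITCH ==
k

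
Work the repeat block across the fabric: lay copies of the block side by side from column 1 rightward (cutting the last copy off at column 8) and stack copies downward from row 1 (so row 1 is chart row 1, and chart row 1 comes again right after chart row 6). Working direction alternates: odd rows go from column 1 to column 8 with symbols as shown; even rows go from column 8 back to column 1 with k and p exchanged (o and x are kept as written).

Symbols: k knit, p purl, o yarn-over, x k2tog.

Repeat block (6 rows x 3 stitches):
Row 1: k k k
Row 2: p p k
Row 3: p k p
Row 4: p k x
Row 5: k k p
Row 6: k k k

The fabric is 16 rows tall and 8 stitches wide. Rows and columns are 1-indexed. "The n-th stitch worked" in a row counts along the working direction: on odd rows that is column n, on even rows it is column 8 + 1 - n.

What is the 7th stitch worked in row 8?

Result:
k

Derivation:
Row 8 uses chart row ((8-1) mod 6)+1 = 2. Row 8 is even, so WS.
Chart row 2 tiled across columns 1-8: p p k p p k p p
WS: work from column 8 back to column 1 (reverse the tiled row), swapping k<->p (o and x unchanged).
Row 8 as worked: k k p k k p k k
The 7th stitch worked is k.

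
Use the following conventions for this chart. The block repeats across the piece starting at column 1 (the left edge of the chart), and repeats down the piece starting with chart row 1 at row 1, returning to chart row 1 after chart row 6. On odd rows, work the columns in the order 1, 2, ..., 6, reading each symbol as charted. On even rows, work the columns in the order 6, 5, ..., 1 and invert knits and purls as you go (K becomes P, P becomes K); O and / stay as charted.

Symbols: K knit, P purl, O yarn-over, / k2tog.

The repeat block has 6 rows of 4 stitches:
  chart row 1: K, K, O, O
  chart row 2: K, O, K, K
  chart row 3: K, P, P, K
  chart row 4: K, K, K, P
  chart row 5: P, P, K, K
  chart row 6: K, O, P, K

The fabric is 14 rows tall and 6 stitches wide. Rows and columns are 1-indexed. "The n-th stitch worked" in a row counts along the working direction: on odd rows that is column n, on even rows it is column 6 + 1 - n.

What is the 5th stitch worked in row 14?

Stitch:
O

Derivation:
Row 14: (14-1) mod 6 = 1, so use chart row 2. Even row -> WS.
Chart row 2 tiled across columns 1-6: K O K K K O
Wrong side: read the tiled row from column 6 down to 1 and exchange K with P (leave O, /).
Row 14 as worked: O P P P O P
Counting 5 along the worked row gives O.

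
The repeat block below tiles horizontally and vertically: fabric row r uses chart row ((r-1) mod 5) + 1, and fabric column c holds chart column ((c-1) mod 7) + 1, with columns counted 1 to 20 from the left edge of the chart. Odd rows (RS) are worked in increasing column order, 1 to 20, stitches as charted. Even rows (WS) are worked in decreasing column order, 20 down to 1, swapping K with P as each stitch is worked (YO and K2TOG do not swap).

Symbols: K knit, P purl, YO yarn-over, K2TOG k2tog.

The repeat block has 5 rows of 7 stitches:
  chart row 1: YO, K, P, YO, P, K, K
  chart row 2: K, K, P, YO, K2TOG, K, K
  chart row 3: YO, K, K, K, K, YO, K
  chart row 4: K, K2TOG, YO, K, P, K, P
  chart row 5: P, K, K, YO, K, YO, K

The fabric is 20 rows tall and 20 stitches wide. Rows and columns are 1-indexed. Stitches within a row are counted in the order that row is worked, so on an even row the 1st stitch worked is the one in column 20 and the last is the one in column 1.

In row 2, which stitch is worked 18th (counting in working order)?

Row 2: (2-1) mod 5 = 1, so use chart row 2. Even row -> WS.
Chart row 2 tiled across columns 1-20: K K P YO K2TOG K K K K P YO K2TOG K K K K P YO K2TOG K
WS: work from column 20 back to column 1 (reverse the tiled row), swapping K<->P (YO and K2TOG unchanged).
Row 2 as worked: P K2TOG YO K P P P P K2TOG YO K P P P P K2TOG YO K P P
The 18th stitch worked is K.

== STITCH ==
K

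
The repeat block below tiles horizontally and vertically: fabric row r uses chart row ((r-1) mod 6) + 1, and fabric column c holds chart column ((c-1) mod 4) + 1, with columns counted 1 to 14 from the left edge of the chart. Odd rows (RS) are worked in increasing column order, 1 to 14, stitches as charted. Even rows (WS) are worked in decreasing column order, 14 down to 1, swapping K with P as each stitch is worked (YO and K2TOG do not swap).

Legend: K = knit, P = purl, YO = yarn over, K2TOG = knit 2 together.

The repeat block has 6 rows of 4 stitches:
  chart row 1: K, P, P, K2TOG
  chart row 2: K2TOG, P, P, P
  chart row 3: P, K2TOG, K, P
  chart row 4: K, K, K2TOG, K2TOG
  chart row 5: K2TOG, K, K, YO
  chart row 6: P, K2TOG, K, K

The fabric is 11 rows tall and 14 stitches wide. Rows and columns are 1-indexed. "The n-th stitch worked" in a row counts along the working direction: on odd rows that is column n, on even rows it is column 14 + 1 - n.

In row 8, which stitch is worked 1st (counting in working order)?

Result:
K

Derivation:
For row 8: chart row = ((8-1) mod 6) + 1 = 2; this is a WS (even) row.
Chart row 2 tiled across columns 1-14: K2TOG P P P K2TOG P P P K2TOG P P P K2TOG P
Wrong side: read the tiled row from column 14 down to 1 and exchange K with P (leave YO, K2TOG).
Row 8 as worked: K K2TOG K K K K2TOG K K K K2TOG K K K K2TOG
The 1st stitch worked is K.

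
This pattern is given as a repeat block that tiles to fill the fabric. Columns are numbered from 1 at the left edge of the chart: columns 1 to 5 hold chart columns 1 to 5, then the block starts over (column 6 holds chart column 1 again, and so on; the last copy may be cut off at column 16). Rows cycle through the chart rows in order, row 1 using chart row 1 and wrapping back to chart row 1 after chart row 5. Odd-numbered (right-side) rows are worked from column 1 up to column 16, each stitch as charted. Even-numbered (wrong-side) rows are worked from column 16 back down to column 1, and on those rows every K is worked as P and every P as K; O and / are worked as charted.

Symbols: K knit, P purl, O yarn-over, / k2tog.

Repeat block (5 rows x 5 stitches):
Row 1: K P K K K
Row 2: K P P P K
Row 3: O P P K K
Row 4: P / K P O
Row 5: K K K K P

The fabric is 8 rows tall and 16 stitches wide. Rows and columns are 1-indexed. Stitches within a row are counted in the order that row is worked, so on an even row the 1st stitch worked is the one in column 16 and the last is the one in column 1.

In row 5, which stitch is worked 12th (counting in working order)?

== STITCH ==
K

Derivation:
Row 5: (5-1) mod 5 = 4, so use chart row 5. Odd row -> RS.
Chart row 5 tiled across columns 1-16: K K K K P K K K K P K K K K P K
RS: work column 1 to column 16, symbols as charted — the tiled row is the row as worked.
Counting 12 along the worked row gives K.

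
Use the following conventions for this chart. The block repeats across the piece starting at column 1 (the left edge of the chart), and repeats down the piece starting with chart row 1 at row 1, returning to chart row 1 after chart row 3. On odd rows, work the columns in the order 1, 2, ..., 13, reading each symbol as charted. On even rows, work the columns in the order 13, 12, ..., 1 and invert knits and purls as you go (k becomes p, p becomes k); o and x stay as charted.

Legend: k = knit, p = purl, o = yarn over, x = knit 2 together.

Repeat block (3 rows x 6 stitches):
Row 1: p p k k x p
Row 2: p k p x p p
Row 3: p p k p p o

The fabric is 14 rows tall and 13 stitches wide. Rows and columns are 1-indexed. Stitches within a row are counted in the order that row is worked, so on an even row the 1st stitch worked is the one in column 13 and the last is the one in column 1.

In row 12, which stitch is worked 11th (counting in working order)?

For row 12: chart row = ((12-1) mod 3) + 1 = 3; this is a WS (even) row.
Chart row 3 tiled across columns 1-13: p p k p p o p p k p p o p
WS: work from column 13 back to column 1 (reverse the tiled row), swapping k<->p (o and x unchanged).
Row 12 as worked: k o k k p k k o k k p k k
Stitch 11 in working order -> p

Result:
p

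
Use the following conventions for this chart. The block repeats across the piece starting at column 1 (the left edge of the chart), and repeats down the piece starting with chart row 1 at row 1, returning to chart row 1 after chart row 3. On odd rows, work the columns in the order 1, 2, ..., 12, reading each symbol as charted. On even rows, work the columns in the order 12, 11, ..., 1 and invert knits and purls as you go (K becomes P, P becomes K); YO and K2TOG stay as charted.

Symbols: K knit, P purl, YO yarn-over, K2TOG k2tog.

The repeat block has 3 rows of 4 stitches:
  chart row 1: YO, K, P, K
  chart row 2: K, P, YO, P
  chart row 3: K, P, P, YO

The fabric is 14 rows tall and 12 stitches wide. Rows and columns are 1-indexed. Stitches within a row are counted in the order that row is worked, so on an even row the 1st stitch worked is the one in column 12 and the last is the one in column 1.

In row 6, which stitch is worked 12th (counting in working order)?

Row 6 uses chart row ((6-1) mod 3)+1 = 3. Row 6 is even, so WS.
Chart row 3 tiled across columns 1-12: K P P YO K P P YO K P P YO
WS: work from column 12 back to column 1 (reverse the tiled row), swapping K<->P (YO and K2TOG unchanged).
Row 6 as worked: YO K K P YO K K P YO K K P
Counting 12 along the worked row gives P.

== STITCH ==
P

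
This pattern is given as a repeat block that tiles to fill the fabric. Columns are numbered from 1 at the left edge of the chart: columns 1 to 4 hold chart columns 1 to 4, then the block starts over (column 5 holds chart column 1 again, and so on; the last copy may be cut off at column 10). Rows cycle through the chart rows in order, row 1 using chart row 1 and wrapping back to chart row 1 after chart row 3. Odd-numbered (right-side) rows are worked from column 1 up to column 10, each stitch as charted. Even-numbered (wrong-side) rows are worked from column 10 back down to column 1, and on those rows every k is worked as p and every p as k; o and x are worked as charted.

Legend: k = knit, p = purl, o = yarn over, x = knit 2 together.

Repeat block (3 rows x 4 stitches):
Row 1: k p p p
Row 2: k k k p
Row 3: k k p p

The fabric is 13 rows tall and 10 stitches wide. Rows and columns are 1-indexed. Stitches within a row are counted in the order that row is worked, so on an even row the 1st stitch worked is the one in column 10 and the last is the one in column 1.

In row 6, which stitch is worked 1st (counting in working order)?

Row 6 uses chart row ((6-1) mod 3)+1 = 3. Row 6 is even, so WS.
Chart row 3 tiled across columns 1-10: k k p p k k p p k k
Wrong side: read the tiled row from column 10 down to 1 and exchange k with p (leave o, x).
Row 6 as worked: p p k k p p k k p p
Counting 1 along the worked row gives p.

Stitch:
p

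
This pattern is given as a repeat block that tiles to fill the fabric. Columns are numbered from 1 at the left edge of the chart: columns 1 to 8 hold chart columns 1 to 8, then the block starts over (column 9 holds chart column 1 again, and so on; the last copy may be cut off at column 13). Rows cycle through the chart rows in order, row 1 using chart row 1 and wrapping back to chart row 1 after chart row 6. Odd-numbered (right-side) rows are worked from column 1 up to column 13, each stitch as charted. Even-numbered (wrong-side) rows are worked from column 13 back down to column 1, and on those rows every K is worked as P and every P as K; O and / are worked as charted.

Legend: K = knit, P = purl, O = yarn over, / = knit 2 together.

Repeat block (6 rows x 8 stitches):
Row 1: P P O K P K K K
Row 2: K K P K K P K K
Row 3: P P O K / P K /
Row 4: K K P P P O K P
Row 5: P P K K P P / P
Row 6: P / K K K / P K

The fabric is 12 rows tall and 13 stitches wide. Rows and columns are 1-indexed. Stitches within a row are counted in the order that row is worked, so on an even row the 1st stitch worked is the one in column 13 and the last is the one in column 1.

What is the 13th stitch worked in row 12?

== STITCH ==
K

Derivation:
Row 12: (12-1) mod 6 = 5, so use chart row 6. Even row -> WS.
Chart row 6 tiled across columns 1-13: P / K K K / P K P / K K K
Wrong side: read the tiled row from column 13 down to 1 and exchange K with P (leave O, /).
Row 12 as worked: P P P / K P K / P P P / K
The 13th stitch worked is K.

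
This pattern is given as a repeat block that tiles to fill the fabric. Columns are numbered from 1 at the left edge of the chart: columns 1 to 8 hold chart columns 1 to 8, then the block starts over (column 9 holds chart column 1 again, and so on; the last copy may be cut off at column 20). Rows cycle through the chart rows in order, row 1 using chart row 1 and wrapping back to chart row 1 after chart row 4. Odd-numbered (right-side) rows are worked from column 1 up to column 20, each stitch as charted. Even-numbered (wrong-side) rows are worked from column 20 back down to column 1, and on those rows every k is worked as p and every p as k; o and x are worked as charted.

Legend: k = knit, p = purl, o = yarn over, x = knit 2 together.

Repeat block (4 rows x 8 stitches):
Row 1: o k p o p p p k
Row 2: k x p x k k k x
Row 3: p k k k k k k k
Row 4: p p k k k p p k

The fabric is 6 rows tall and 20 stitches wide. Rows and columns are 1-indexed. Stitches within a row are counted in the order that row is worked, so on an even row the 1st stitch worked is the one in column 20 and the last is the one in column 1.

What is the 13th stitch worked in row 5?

Row 5 uses chart row ((5-1) mod 4)+1 = 1. Row 5 is odd, so RS.
Chart row 1 tiled across columns 1-20: o k p o p p p k o k p o p p p k o k p o
RS: work column 1 to column 20, symbols as charted — the tiled row is the row as worked.
The 13th stitch worked is p.

Stitch:
p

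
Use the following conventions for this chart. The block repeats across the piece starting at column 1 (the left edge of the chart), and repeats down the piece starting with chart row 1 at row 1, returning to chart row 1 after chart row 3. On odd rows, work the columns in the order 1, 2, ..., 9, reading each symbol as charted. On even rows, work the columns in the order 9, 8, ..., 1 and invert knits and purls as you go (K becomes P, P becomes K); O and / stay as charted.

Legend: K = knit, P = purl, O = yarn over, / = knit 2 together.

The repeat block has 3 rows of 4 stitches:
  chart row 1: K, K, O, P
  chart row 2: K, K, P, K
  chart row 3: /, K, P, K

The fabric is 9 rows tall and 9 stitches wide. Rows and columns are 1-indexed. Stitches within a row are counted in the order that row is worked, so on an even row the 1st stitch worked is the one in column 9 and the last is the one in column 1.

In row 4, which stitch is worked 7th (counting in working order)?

For row 4: chart row = ((4-1) mod 3) + 1 = 1; this is a WS (even) row.
Chart row 1 tiled across columns 1-9: K K O P K K O P K
WS: work from column 9 back to column 1 (reverse the tiled row), swapping K<->P (O and / unchanged).
Row 4 as worked: P K O P P K O P P
Counting 7 along the worked row gives O.

Result:
O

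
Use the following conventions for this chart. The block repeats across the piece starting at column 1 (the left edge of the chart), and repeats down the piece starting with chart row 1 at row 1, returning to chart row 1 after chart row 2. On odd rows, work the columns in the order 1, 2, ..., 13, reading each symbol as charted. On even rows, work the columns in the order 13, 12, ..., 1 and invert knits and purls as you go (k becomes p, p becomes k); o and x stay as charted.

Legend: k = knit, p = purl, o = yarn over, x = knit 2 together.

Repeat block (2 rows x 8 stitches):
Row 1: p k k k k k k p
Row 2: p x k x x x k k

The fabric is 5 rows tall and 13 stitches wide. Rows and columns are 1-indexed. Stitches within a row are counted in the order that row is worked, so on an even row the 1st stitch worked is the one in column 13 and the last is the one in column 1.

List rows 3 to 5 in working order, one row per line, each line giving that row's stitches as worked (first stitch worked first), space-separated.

Result:
p k k k k k k p p k k k k
x x p x k p p x x x p x k
p k k k k k k p p k k k k

Derivation:
Row 3: chart row 1, RS - tile across columns 1-13 and work as-is.
Row 4: chart row 2, WS - tiled (columns 1-13): p x k x x x k k p x k x x; work from column 13 back to 1 with k<->p swapped.
Row 5: chart row 1, RS - tile across columns 1-13 and work as-is.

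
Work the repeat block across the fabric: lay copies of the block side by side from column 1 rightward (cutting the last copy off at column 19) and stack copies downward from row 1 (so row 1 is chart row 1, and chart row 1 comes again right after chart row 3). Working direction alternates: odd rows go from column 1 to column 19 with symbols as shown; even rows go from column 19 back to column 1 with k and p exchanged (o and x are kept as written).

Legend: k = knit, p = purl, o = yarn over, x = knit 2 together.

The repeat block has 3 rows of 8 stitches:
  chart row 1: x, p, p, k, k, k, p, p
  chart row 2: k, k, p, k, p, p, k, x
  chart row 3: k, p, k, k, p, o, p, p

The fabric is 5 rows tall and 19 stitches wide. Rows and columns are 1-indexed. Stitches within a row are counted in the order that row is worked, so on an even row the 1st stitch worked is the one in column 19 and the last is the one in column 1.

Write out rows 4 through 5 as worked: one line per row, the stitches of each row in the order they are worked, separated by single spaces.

Rows as worked:
k k x k k p p p k k x k k p p p k k x
k k p k p p k x k k p k p p k x k k p

Derivation:
Row 4: chart row 1, WS - tiled (columns 1-19): x p p k k k p p x p p k k k p p x p p; work from column 19 back to 1 with k<->p swapped.
Row 5: chart row 2, RS - tile across columns 1-19 and work as-is.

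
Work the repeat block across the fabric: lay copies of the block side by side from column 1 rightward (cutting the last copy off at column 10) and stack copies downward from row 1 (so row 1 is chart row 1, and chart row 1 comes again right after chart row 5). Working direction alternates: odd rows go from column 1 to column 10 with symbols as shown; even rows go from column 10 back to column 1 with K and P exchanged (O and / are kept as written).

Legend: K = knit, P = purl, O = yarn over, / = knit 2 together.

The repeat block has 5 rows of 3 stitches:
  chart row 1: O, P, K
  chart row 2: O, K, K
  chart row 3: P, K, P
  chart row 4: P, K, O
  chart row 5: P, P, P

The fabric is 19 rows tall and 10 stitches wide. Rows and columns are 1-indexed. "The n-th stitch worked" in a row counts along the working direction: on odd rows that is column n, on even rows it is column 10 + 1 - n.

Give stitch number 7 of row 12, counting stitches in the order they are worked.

== STITCH ==
O

Derivation:
Row 12: (12-1) mod 5 = 1, so use chart row 2. Even row -> WS.
Chart row 2 tiled across columns 1-10: O K K O K K O K K O
WS row: flip the tiled sequence (start at column 10) and apply K<->P; O and / stay.
Row 12 as worked: O P P O P P O P P O
Counting 7 along the worked row gives O.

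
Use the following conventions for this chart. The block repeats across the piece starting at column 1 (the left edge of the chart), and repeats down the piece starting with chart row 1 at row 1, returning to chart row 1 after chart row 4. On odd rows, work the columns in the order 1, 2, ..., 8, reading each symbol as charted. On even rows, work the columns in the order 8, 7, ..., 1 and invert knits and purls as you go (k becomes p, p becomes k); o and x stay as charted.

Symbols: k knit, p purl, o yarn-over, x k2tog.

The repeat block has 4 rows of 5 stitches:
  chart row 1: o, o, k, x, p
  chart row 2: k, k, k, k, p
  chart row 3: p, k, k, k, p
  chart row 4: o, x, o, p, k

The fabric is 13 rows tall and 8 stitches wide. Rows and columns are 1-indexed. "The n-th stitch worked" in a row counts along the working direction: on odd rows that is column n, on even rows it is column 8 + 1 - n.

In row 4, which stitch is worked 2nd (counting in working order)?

Stitch:
x

Derivation:
Row 4 uses chart row ((4-1) mod 4)+1 = 4. Row 4 is even, so WS.
Chart row 4 tiled across columns 1-8: o x o p k o x o
WS: work from column 8 back to column 1 (reverse the tiled row), swapping k<->p (o and x unchanged).
Row 4 as worked: o x o p k o x o
The 2nd stitch worked is x.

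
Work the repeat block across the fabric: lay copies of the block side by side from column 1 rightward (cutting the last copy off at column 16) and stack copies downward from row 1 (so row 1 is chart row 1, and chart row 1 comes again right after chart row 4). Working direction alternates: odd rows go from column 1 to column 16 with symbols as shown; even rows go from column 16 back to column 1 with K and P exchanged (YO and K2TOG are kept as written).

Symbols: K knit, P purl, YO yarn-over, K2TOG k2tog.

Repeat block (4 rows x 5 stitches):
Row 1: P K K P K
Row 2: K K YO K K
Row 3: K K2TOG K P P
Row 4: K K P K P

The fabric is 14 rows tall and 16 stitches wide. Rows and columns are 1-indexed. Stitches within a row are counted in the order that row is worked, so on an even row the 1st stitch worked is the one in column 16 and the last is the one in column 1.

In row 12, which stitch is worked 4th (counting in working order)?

== STITCH ==
K

Derivation:
Row 12 uses chart row ((12-1) mod 4)+1 = 4. Row 12 is even, so WS.
Chart row 4 tiled across columns 1-16: K K P K P K K P K P K K P K P K
WS: work from column 16 back to column 1 (reverse the tiled row), swapping K<->P (YO and K2TOG unchanged).
Row 12 as worked: P K P K P P K P K P P K P K P P
The 4th stitch worked is K.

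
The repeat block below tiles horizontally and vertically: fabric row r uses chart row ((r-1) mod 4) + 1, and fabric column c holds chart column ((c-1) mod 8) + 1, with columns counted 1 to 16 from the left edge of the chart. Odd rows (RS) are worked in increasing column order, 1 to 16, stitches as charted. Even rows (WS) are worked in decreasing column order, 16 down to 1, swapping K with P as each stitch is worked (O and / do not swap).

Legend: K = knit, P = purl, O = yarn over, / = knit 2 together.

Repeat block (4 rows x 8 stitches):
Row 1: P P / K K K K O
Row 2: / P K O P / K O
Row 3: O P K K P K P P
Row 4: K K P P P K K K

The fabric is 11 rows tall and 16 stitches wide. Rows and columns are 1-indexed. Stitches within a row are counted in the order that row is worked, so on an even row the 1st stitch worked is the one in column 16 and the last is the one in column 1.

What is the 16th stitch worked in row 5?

Row 5: (5-1) mod 4 = 0, so use chart row 1. Odd row -> RS.
Chart row 1 tiled across columns 1-16: P P / K K K K O P P / K K K K O
RS: work column 1 to column 16, symbols as charted — the tiled row is the row as worked.
Counting 16 along the worked row gives O.

Stitch:
O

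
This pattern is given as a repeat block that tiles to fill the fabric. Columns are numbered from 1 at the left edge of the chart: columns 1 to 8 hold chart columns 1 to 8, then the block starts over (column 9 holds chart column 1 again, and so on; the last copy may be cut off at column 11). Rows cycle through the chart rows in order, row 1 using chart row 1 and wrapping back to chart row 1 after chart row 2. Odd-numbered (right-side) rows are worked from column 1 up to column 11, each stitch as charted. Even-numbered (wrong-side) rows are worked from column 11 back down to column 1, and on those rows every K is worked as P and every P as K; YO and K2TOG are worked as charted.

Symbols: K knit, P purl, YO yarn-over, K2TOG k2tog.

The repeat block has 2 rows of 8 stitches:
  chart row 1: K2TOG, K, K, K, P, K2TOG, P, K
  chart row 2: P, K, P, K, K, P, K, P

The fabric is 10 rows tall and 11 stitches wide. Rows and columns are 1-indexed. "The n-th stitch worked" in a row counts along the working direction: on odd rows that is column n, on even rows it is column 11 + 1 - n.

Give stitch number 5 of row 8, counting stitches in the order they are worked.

For row 8: chart row = ((8-1) mod 2) + 1 = 2; this is a WS (even) row.
Chart row 2 tiled across columns 1-11: P K P K K P K P P K P
WS: work from column 11 back to column 1 (reverse the tiled row), swapping K<->P (YO and K2TOG unchanged).
Row 8 as worked: K P K K P K P P K P K
Stitch 5 in working order -> P

== STITCH ==
P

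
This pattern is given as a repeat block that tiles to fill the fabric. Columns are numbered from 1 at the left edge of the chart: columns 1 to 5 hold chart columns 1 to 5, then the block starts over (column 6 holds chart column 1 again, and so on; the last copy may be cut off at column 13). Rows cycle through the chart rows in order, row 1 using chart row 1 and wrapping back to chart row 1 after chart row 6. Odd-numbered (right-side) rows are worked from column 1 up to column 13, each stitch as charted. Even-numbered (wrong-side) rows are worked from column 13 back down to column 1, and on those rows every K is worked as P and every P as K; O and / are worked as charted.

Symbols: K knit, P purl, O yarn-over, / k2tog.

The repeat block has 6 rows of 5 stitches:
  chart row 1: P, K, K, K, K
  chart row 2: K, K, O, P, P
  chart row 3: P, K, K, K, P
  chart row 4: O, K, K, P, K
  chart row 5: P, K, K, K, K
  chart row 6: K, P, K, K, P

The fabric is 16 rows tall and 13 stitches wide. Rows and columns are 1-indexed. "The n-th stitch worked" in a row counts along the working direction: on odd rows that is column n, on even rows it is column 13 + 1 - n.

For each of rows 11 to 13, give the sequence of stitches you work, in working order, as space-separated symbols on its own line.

Result:
P K K K K P K K K K P K K
P K P K P P K P K P P K P
P K K K K P K K K K P K K

Derivation:
Row 11: chart row 5, RS - tile across columns 1-13 and work as-is.
Row 12: chart row 6, WS - tiled (columns 1-13): K P K K P K P K K P K P K; work from column 13 back to 1 with K<->P swapped.
Row 13: chart row 1, RS - tile across columns 1-13 and work as-is.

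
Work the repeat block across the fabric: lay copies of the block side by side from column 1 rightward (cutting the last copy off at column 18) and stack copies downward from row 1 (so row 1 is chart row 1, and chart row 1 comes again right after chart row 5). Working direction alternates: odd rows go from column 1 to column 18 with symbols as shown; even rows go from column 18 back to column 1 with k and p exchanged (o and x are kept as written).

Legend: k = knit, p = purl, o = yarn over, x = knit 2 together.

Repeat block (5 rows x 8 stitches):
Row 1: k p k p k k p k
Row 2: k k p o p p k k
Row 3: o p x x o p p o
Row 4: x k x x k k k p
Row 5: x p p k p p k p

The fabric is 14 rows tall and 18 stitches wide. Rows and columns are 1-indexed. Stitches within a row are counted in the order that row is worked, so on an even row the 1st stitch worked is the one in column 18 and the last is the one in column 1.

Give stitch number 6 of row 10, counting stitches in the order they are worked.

Result:
k

Derivation:
Row 10 uses chart row ((10-1) mod 5)+1 = 5. Row 10 is even, so WS.
Chart row 5 tiled across columns 1-18: x p p k p p k p x p p k p p k p x p
WS row: flip the tiled sequence (start at column 18) and apply k<->p; o and x stay.
Row 10 as worked: k x k p k k p k k x k p k k p k k x
The 6th stitch worked is k.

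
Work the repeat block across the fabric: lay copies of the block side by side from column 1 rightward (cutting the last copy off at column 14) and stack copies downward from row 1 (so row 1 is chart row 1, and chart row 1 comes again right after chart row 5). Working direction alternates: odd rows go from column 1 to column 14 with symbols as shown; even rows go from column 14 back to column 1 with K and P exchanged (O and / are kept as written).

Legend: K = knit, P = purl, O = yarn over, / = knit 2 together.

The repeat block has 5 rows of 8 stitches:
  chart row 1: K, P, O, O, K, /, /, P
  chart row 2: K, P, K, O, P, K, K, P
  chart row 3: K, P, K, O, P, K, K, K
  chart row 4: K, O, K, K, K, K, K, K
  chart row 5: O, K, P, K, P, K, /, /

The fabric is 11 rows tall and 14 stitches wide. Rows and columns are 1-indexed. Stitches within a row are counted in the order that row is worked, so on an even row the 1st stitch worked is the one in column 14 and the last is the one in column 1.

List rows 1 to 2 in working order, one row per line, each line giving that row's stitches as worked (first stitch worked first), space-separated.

Row 1: chart row 1, RS - tile across columns 1-14 and work as-is.
Row 2: chart row 2, WS - tiled (columns 1-14): K P K O P K K P K P K O P K; work from column 14 back to 1 with K<->P swapped.

Rows as worked:
K P O O K / / P K P O O K /
P K O P K P K P P K O P K P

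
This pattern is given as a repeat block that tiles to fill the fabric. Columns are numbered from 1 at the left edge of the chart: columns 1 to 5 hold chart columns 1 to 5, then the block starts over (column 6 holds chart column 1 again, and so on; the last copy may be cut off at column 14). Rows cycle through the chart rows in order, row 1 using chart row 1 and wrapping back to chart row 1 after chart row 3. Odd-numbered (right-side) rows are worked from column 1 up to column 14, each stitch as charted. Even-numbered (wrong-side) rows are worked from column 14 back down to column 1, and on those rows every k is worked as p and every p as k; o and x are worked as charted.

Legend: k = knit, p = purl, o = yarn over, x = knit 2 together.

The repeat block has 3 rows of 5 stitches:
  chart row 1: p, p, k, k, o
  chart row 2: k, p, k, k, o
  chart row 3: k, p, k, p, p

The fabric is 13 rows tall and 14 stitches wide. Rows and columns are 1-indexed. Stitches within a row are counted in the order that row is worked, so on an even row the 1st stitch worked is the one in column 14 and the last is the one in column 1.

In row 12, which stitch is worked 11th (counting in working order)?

For row 12: chart row = ((12-1) mod 3) + 1 = 3; this is a WS (even) row.
Chart row 3 tiled across columns 1-14: k p k p p k p k p p k p k p
Wrong side: read the tiled row from column 14 down to 1 and exchange k with p (leave o, x).
Row 12 as worked: k p k p k k p k p k k p k p
Stitch 11 in working order -> k

== STITCH ==
k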